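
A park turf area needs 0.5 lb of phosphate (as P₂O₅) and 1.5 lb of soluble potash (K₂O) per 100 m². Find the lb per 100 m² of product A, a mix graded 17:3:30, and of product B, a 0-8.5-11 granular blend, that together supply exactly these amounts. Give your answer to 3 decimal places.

Let a = lb of product A, b = lb of product B (per 100 m²).
P₂O₅: 0.03·a + 0.085·b = 0.5
K₂O: 0.3·a + 0.11·b = 1.5
Eliminate b: (row1) − 0.085/0.11·(row2) → -0.201818·a = -0.659091, so a = 3.26577.
Then b = (1.5 − 0.3·3.26577) / 0.11 = 4.72973.

3.266 lb product A, 4.730 lb product B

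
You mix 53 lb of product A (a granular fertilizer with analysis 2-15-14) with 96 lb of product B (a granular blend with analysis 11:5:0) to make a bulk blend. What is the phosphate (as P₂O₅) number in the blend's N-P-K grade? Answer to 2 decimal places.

Total mass = 53 + 96 = 149 lb.
P₂O₅ mass = 15%×53 + 5%×96 = 12.75 lb.
% P₂O₅ = 12.75 / 149 = 8.55705%.

8.56% P₂O₅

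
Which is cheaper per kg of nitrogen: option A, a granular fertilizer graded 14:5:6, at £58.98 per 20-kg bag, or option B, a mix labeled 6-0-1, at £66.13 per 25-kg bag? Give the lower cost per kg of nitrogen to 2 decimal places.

£21.06 per kg N (option A)

option A: N per bag = 20 × 14% = 2.8 kg; cost = 58.98 / 2.8 = £21.0643/kg N.
option B: N per bag = 25 × 6% = 1.5 kg; cost = 66.13 / 1.5 = £44.0867/kg N.
option A is cheaper.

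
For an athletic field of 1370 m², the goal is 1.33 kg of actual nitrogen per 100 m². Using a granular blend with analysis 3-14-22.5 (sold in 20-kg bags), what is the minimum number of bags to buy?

31 bags

Product per 100 m² = 1.33 / 3% = 44.3333 kg.
Total product = 44.3333 × 1370 / 100 = 607.367 kg.
Bags = ⌈607.367 / 20⌉ = 31.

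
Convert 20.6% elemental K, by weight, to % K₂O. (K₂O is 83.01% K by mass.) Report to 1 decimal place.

%K₂O = 20.6 / 0.8301 = 24.8163%.

24.8% K₂O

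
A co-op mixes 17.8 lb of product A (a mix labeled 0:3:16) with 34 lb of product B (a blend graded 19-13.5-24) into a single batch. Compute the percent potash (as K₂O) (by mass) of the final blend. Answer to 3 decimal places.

21.251% K₂O

Total mass = 17.8 + 34 = 51.8 lb.
K₂O mass = 16%×17.8 + 24%×34 = 11.008 lb.
% K₂O = 11.008 / 51.8 = 21.25097%.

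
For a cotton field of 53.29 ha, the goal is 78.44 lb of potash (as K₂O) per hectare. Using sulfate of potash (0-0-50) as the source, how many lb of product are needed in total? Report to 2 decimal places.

Product per hectare = 78.44 / 50% = 156.88 lb.
Total product = 156.88 × 53.29 = 8360.135 lb.

8360.14 lb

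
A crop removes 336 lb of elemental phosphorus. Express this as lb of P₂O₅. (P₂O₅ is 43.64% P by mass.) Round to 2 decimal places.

P₂O₅ = 336 / 0.4364 = 769.936 lb.

769.94 lb P₂O₅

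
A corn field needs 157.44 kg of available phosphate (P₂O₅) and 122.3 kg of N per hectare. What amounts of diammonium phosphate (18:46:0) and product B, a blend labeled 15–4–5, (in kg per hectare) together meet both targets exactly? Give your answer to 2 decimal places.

Per-hectare balance (a = diammonium phosphate, b = product B):
P₂O₅: 0.46·a + 0.04·b = 157.44
N: 0.18·a + 0.15·b = 122.3
Eliminate b: (row1) − 0.04/0.15·(row2) → 0.412·a = 124.827, so a = 302.977.
Then b = (122.3 − 0.18·302.977) / 0.15 = 451.761.

302.98 kg diammonium phosphate, 451.76 kg product B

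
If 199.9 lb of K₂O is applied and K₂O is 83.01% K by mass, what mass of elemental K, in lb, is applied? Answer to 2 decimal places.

K = 199.9 × 0.8301 = 165.937 lb.

165.94 lb K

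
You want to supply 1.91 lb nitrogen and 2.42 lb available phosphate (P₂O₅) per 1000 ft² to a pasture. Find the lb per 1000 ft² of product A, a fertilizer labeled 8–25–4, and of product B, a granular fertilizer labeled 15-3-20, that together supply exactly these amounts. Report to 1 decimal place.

8.7 lb product A, 8.1 lb product B

With a, b = lb per 1000 ft² of product A and product B:
N: 0.08·a + 0.15·b = 1.91
P₂O₅: 0.25·a + 0.03·b = 2.42
Eliminate b: (row1) − 0.15/0.03·(row2) → -1.17·a = -10.19, so a = 8.7094.
Then b = (2.42 − 0.25·8.7094) / 0.03 = 8.08832.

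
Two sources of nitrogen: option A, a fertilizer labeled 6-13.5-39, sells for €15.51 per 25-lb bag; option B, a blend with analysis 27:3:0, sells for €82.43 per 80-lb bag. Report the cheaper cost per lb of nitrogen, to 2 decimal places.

€3.82 per lb N (option B)

option A: N per bag = 25 × 6% = 1.5 lb; cost = 15.51 / 1.5 = €10.3400/lb N.
option B: N per bag = 80 × 27% = 21.6 lb; cost = 82.43 / 21.6 = €3.8162/lb N.
option B is cheaper.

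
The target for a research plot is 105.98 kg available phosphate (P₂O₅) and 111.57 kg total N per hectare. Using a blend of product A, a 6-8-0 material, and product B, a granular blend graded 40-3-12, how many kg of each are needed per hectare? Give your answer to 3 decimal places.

Per-hectare balance (a = product A, b = product B):
P₂O₅: 0.08·a + 0.03·b = 105.98
N: 0.06·a + 0.4·b = 111.57
Solving simultaneously: a = 1292.87748, b = 84.9934.

1292.877 kg product A, 84.993 kg product B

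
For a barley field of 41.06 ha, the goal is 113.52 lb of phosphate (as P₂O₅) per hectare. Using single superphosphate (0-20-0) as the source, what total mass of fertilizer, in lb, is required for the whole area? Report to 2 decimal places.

Product per hectare = 113.52 / 20% = 567.6 lb.
Total product = 567.6 × 41.06 = 23305.656 lb.

23305.66 lb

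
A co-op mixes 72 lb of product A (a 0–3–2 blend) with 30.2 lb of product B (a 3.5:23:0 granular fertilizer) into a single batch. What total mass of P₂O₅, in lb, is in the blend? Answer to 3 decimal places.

P₂O₅ mass = 3%×72 + 23%×30.2 = 9.106 lb.

9.106 lb P₂O₅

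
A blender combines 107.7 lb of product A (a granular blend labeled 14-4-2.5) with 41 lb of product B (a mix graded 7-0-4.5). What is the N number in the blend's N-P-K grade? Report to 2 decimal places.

12.07% N

Total mass = 107.7 + 41 = 148.7 lb.
N mass = 14%×107.7 + 7%×41 = 17.948 lb.
% N = 17.948 / 148.7 = 12.0699%.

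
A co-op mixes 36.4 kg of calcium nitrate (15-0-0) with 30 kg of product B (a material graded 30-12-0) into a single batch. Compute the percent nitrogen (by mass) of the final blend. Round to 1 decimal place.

21.8% N

Total mass = 36.4 + 30 = 66.4 kg.
N mass = 15%×36.4 + 30%×30 = 14.46 kg.
% N = 14.46 / 66.4 = 21.7771%.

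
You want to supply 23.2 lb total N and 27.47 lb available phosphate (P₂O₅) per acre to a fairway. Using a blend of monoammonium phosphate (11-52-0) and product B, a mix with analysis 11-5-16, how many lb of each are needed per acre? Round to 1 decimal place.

Let a = lb of monoammonium phosphate, b = lb of product B (per acre).
N: 0.11·a + 0.11·b = 23.2
P₂O₅: 0.52·a + 0.05·b = 27.47
Solving simultaneously: a = 36.0097, b = 174.899.

36.0 lb monoammonium phosphate, 174.9 lb product B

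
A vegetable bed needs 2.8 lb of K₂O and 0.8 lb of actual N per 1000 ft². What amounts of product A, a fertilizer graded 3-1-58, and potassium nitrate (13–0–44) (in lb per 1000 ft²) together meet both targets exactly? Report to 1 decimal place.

Let a = lb of product A, b = lb of potassium nitrate (per 1000 ft²).
K₂O: 0.58·a + 0.44·b = 2.8
N: 0.03·a + 0.13·b = 0.8
Solving simultaneously: a = 0.192926, b = 6.10932.

0.2 lb product A, 6.1 lb potassium nitrate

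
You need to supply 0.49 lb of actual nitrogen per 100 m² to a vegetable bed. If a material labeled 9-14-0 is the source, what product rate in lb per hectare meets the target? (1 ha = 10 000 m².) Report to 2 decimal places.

Product per 100 m² = 0.49 / 9% = 5.44444 lb.
Convert to per hectare: 5.44444 × 100 = 544.444 lb.

544.44 lb of product per hectare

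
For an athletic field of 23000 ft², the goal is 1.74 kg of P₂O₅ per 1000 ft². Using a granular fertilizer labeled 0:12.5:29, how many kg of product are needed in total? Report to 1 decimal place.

320.2 kg

Product per 1000 ft² = 1.74 / 12.5% = 13.92 kg.
Total product = 13.92 × 23000 / 1000 = 320.16 kg.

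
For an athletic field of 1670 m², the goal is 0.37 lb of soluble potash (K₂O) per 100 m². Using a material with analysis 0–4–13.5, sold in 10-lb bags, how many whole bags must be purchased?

5 bags

Product per 100 m² = 0.37 / 13.5% = 2.74074 lb.
Total product = 2.74074 × 1670 / 100 = 45.7704 lb.
Bags = ⌈45.7704 / 10⌉ = 5.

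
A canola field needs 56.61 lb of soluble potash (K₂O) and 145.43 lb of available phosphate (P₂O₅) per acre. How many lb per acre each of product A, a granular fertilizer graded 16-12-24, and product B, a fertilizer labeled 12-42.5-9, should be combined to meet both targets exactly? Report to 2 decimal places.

With a, b = lb per acre of product A and product B:
K₂O: 0.24·a + 0.09·b = 56.61
P₂O₅: 0.12·a + 0.425·b = 145.43
Solving simultaneously: a = 120.291, b = 308.224.

120.29 lb product A, 308.22 lb product B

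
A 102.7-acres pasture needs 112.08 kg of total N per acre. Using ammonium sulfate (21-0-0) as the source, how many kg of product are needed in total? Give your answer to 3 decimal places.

54812.457 kg

Product per acre = 112.08 / 21% = 533.714 kg.
Total product = 533.714 × 102.7 = 54812.4571 kg.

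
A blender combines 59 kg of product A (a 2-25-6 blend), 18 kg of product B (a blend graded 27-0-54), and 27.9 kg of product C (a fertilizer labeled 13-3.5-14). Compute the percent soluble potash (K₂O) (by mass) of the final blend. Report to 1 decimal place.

Total mass = 59 + 18 + 27.9 = 104.9 kg.
K₂O mass = 6%×59 + 54%×18 + 14%×27.9 = 17.166 kg.
% K₂O = 17.166 / 104.9 = 16.3642%.

16.4% K₂O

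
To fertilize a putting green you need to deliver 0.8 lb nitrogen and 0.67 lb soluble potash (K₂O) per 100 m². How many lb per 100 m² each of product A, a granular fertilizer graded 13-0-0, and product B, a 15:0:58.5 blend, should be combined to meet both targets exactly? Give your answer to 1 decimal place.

4.8 lb product A, 1.1 lb product B

Let a = lb of product A, b = lb of product B (per 100 m²).
N: 0.13·a + 0.15·b = 0.8
K₂O: 0·a + 0.585·b = 0.67
Solving simultaneously: a = 4.83235, b = 1.1453.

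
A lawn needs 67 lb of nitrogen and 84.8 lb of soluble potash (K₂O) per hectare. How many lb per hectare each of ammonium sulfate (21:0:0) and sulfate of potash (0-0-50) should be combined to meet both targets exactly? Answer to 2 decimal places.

319.05 lb ammonium sulfate, 169.60 lb sulfate of potash

Let a = lb of ammonium sulfate, b = lb of sulfate of potash (per hectare).
N: 0.21·a + 0·b = 67
K₂O: 0·a + 0.5·b = 84.8
Solving simultaneously: a = 319.048, b = 169.6.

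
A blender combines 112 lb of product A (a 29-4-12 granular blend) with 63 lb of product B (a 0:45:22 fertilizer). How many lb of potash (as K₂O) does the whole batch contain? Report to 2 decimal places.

27.30 lb K₂O

K₂O mass = 12%×112 + 22%×63 = 27.3 lb.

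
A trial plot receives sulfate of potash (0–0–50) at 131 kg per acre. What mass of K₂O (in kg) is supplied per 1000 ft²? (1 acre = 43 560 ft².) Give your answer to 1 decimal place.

1.5 kg K₂O per thousand sq ft

K₂O per acre = 131 × 50% = 65.5 kg.
Convert to per 1000 ft²: 65.5 × 0.0229568 = 1.50367 kg.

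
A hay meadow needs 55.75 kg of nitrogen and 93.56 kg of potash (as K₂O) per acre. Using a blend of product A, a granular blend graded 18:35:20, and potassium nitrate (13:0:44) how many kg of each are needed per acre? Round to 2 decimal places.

Let a = kg of product A, b = kg of potassium nitrate (per acre).
N: 0.18·a + 0.13·b = 55.75
K₂O: 0.2·a + 0.44·b = 93.56
Eliminate b: (row1) − 0.13/0.44·(row2) → 0.120909·a = 28.1073, so a = 232.466.
Then b = (93.56 − 0.2·232.466) / 0.44 = 106.9699.

232.47 kg product A, 106.97 kg potassium nitrate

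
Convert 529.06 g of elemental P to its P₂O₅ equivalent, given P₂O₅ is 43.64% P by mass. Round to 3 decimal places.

P₂O₅ = 529.06 / 0.4364 = 1212.3281 g.

1212.328 g P₂O₅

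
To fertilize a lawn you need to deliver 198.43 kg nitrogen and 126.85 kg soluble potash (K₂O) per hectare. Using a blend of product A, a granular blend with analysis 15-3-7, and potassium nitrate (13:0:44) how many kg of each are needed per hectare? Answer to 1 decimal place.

Let a = kg of product A, b = kg of potassium nitrate (per hectare).
N: 0.15·a + 0.13·b = 198.43
K₂O: 0.07·a + 0.44·b = 126.85
Eliminate b: (row1) − 0.13/0.44·(row2) → 0.129318·a = 160.952, so a = 1244.62.
Then b = (126.85 − 0.07·1244.62) / 0.44 = 90.2882.

1244.6 kg product A, 90.3 kg potassium nitrate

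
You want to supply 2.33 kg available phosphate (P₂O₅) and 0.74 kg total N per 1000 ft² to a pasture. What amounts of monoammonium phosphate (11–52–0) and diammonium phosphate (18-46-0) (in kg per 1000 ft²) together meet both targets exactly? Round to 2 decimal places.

Per-1000 ft² balance (a = monoammonium phosphate, b = diammonium phosphate):
P₂O₅: 0.52·a + 0.46·b = 2.33
N: 0.11·a + 0.18·b = 0.74
Eliminate a: (row1) − 0.52/0.11·(row2) → -0.390909·b = -1.16818, so b = 2.98837.
Back-substitute: a = (2.33 − 0.46·2.98837) / 0.52 = 1.83721.

1.84 kg monoammonium phosphate, 2.99 kg diammonium phosphate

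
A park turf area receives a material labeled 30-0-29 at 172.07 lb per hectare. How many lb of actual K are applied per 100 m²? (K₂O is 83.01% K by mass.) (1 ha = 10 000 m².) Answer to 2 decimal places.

0.41 lb K per hundred sq m

K₂O per hectare = 172.07 × 29% = 49.9003 lb.
Elemental K = 49.9003 × 0.8301 = 41.4222 lb per hectare.
Convert to per 100 m²: 41.4222 × 0.01 = 0.414222 lb.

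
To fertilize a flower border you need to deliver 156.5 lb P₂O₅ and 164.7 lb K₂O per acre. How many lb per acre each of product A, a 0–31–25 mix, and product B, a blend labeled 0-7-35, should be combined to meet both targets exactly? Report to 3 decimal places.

475.231 lb product A, 131.121 lb product B

With a, b = lb per acre of product A and product B:
P₂O₅: 0.31·a + 0.07·b = 156.5
K₂O: 0.25·a + 0.35·b = 164.7
Eliminate a: (row1) − 0.31/0.25·(row2) → -0.364·b = -47.728, so b = 131.1209.
Back-substitute: a = (156.5 − 0.07·131.1209) / 0.31 = 475.2308.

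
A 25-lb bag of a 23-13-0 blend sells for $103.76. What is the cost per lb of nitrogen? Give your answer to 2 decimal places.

$18.05 per lb N

N in bag = 25 × 23% = 5.75 lb.
Cost per lb N = $103.76 / 5.75 = $18.0452.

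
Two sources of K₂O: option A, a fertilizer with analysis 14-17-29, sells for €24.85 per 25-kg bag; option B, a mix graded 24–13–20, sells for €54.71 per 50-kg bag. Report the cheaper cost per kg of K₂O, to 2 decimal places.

option A: K₂O per bag = 25 × 29% = 7.25 kg; cost = 24.85 / 7.25 = €3.4276/kg K₂O.
option B: K₂O per bag = 50 × 20% = 10 kg; cost = 54.71 / 10 = €5.4710/kg K₂O.
option A is cheaper.

€3.43 per kg K₂O (option A)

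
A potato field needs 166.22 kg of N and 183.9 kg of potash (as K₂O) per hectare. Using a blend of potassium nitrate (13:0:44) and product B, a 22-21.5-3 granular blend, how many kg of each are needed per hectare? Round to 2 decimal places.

381.82 kg potassium nitrate, 529.92 kg product B

Let a = kg of potassium nitrate, b = kg of product B (per hectare).
N: 0.13·a + 0.22·b = 166.22
K₂O: 0.44·a + 0.03·b = 183.9
Solving simultaneously: a = 381.823, b = 529.922.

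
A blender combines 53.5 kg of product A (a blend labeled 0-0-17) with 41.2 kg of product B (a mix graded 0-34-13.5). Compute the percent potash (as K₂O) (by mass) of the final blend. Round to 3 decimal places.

15.477% K₂O

Total mass = 53.5 + 41.2 = 94.7 kg.
K₂O mass = 17%×53.5 + 13.5%×41.2 = 14.657 kg.
% K₂O = 14.657 / 94.7 = 15.4773%.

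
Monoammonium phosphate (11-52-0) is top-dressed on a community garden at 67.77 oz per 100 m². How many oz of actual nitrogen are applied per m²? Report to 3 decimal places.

0.075 oz N per sq m

nitrogen per 100 m² = 67.77 × 11% = 7.4547 oz.
Convert to per m²: 7.4547 × 0.01 = 0.074547 oz.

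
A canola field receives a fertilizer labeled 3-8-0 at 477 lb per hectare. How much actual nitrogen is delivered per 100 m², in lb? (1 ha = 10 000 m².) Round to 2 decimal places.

0.14 lb N per hundred sq m

nitrogen per hectare = 477 × 3% = 14.31 lb.
Convert to per 100 m²: 14.31 × 0.01 = 0.1431 lb.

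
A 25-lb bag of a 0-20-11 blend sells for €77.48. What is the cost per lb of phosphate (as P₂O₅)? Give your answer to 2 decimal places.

P₂O₅ in bag = 25 × 20% = 5 lb.
Cost per lb P₂O₅ = €77.48 / 5 = €15.4960.

€15.50 per lb P₂O₅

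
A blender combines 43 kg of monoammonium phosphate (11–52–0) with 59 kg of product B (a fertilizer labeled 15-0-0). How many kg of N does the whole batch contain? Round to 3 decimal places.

13.580 kg N

N mass = 11%×43 + 15%×59 = 13.58 kg.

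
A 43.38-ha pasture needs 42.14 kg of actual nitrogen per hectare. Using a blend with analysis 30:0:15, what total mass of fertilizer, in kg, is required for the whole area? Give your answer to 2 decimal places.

6093.44 kg

Product per hectare = 42.14 / 30% = 140.467 kg.
Total product = 140.467 × 43.38 = 6093.444 kg.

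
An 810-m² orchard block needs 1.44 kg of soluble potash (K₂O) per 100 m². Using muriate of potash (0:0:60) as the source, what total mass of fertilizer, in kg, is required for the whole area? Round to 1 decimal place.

19.4 kg

Product per 100 m² = 1.44 / 60% = 2.4 kg.
Total product = 2.4 × 810 / 100 = 19.44 kg.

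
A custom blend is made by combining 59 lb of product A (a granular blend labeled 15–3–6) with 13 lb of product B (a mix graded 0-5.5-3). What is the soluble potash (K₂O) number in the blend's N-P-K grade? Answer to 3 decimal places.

5.458% K₂O

Total mass = 59 + 13 = 72 lb.
K₂O mass = 6%×59 + 3%×13 = 3.93 lb.
% K₂O = 3.93 / 72 = 5.45833%.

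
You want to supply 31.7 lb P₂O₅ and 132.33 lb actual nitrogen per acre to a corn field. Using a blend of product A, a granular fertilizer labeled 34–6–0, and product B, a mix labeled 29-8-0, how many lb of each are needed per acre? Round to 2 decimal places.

142.18 lb product A, 289.61 lb product B

With a, b = lb per acre of product A and product B:
P₂O₅: 0.06·a + 0.08·b = 31.7
N: 0.34·a + 0.29·b = 132.33
Solving simultaneously: a = 142.184, b = 289.612.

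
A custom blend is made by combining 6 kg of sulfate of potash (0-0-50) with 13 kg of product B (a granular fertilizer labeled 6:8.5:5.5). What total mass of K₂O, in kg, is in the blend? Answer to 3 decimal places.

3.715 kg K₂O

K₂O mass = 50%×6 + 5.5%×13 = 3.715 kg.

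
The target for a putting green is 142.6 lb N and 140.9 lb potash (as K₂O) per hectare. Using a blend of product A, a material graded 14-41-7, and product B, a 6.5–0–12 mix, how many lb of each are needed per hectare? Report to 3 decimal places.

649.265 lb product A, 795.429 lb product B

With a, b = lb per hectare of product A and product B:
N: 0.14·a + 0.065·b = 142.6
K₂O: 0.07·a + 0.12·b = 140.9
Solving simultaneously: a = 649.2653, b = 795.4286.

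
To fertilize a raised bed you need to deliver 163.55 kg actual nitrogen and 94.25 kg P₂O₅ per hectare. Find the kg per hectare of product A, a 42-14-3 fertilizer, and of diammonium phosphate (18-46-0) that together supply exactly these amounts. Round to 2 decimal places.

346.83 kg product A, 99.33 kg diammonium phosphate

With a, b = kg per hectare of product A and diammonium phosphate:
N: 0.42·a + 0.18·b = 163.55
P₂O₅: 0.14·a + 0.46·b = 94.25
Eliminate b: (row1) − 0.18/0.46·(row2) → 0.365217·a = 126.67, so a = 346.833.
Then b = (94.25 − 0.14·346.833) / 0.46 = 99.3333.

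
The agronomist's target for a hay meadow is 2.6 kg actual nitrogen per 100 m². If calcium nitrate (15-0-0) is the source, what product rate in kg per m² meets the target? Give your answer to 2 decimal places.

Product per 100 m² = 2.6 / 15% = 17.3333 kg.
Convert to per m²: 17.3333 × 0.01 = 0.173333 kg.

0.17 kg of product per sq m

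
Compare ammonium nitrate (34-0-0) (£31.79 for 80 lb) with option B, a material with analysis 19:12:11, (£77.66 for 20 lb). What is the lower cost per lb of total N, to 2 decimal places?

ammonium nitrate: N per bag = 80 × 34% = 27.2 lb; cost = 31.79 / 27.2 = £1.1687/lb N.
option B: N per bag = 20 × 19% = 3.8 lb; cost = 77.66 / 3.8 = £20.4368/lb N.
ammonium nitrate is cheaper.

£1.17 per lb N (ammonium nitrate)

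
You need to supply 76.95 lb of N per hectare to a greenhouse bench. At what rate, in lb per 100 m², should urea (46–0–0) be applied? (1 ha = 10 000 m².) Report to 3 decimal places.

Product per hectare = 76.95 / 46% = 167.283 lb.
Convert to per 100 m²: 167.283 × 0.01 = 1.67283 lb.

1.673 lb of product per hundred sq m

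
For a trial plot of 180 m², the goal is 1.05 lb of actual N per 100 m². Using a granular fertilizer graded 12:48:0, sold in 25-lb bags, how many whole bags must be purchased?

Product per 100 m² = 1.05 / 12% = 8.75 lb.
Total product = 8.75 × 180 / 100 = 15.75 lb.
Bags = ⌈15.75 / 25⌉ = 1.

1 bags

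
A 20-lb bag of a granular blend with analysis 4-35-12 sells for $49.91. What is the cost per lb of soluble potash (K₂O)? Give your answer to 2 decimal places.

K₂O in bag = 20 × 12% = 2.4 lb.
Cost per lb K₂O = $49.91 / 2.4 = $20.7958.

$20.80 per lb K₂O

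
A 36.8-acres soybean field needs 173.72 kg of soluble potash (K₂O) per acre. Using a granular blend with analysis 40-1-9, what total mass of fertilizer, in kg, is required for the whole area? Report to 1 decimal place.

Product per acre = 173.72 / 9% = 1930.22 kg.
Total product = 1930.22 × 36.8 = 71032.18 kg.

71032.2 kg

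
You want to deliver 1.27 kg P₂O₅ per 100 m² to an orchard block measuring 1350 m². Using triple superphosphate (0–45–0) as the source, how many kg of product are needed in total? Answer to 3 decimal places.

Product per 100 m² = 1.27 / 45% = 2.82222 kg.
Total product = 2.82222 × 1350 / 100 = 38.1 kg.

38.100 kg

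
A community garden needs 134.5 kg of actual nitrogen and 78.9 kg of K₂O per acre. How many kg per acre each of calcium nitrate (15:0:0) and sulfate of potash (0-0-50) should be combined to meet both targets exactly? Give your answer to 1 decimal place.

896.7 kg calcium nitrate, 157.8 kg sulfate of potash

Let a = kg of calcium nitrate, b = kg of sulfate of potash (per acre).
N: 0.15·a + 0·b = 134.5
K₂O: 0·a + 0.5·b = 78.9
Solving simultaneously: a = 896.667, b = 157.8.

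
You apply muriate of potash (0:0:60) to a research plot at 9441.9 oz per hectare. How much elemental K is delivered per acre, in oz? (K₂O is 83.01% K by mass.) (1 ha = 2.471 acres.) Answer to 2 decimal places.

K₂O per hectare = 9441.9 × 60% = 5665.14 oz.
Elemental K = 5665.14 × 0.8301 = 4702.63 oz per hectare.
Convert to per acre: 4702.63 × 0.404694 = 1903.129 oz.

1903.13 oz K per acre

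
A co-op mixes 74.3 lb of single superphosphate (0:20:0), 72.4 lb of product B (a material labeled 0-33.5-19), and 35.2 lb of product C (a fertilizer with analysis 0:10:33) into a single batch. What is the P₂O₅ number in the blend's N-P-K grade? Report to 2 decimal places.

Total mass = 74.3 + 72.4 + 35.2 = 181.9 lb.
P₂O₅ mass = 20%×74.3 + 33.5%×72.4 + 10%×35.2 = 42.634 lb.
% P₂O₅ = 42.634 / 181.9 = 23.4382%.

23.44% P₂O₅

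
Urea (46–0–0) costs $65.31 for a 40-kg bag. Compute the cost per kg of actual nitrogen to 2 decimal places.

N in bag = 40 × 46% = 18.4 kg.
Cost per kg N = $65.31 / 18.4 = $3.5495.

$3.55 per kg N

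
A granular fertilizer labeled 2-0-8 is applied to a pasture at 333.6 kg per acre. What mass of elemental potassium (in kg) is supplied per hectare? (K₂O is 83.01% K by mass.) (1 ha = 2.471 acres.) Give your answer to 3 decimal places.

K₂O per acre = 333.6 × 8% = 26.688 kg.
Elemental K = 26.688 × 0.8301 = 22.1537 kg per acre.
Convert to per hectare: 22.1537 × 2.471 = 54.7418 kg.

54.742 kg K per hectare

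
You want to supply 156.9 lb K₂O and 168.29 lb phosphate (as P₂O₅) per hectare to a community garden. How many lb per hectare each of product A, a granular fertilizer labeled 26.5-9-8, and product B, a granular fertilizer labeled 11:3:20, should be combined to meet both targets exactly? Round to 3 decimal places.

Per-hectare balance (a = product A, b = product B):
K₂O: 0.08·a + 0.2·b = 156.9
P₂O₅: 0.09·a + 0.03·b = 168.29
Eliminate a: (row1) − 0.08/0.09·(row2) → 0.173333·b = 7.30889, so b = 42.1667.
Back-substitute: a = (156.9 − 0.2·42.1667) / 0.08 = 1855.8333.

1855.833 lb product A, 42.167 lb product B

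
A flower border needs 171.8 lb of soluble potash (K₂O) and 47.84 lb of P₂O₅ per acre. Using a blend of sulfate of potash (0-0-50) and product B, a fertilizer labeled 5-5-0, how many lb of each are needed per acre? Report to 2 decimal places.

Let a = lb of sulfate of potash, b = lb of product B (per acre).
K₂O: 0.5·a + 0·b = 171.8
P₂O₅: 0·a + 0.05·b = 47.84
Solving simultaneously: a = 343.6, b = 956.8.

343.60 lb sulfate of potash, 956.80 lb product B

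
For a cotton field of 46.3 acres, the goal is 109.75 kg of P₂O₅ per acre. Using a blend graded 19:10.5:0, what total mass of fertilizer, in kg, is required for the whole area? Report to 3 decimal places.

48394.524 kg

Product per acre = 109.75 / 10.5% = 1045.24 kg.
Total product = 1045.24 × 46.3 = 48394.5238 kg.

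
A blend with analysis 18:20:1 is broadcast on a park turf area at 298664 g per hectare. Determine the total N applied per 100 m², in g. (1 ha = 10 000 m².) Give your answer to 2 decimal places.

nitrogen per hectare = 298664 × 18% = 53759.5 g.
Convert to per 100 m²: 53759.5 × 0.01 = 537.595 g.

537.60 g N per hundred sq m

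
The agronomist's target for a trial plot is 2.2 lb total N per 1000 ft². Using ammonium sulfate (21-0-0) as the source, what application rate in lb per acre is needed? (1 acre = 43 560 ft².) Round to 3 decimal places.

Product per 1000 ft² = 2.2 / 21% = 10.4762 lb.
Convert to per acre: 10.4762 × 43.56 = 456.3429 lb.

456.343 lb of product per acre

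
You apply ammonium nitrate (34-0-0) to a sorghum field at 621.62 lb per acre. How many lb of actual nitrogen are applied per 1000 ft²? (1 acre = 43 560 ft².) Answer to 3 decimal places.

nitrogen per acre = 621.62 × 34% = 211.351 lb.
Convert to per 1000 ft²: 211.351 × 0.0229568 = 4.85195 lb.

4.852 lb N per thousand sq ft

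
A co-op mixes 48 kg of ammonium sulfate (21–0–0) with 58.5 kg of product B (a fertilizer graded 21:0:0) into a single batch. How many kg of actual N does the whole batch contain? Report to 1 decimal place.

N mass = 21%×48 + 21%×58.5 = 22.365 kg.

22.4 kg N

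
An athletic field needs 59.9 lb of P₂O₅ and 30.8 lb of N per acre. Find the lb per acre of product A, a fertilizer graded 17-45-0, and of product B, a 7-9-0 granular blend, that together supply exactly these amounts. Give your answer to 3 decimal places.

Let a = lb of product A, b = lb of product B (per acre).
P₂O₅: 0.45·a + 0.09·b = 59.9
N: 0.17·a + 0.07·b = 30.8
From row1: a = (59.9 − 0.09·b) / 0.45.
Into row2: 0.17·(59.9 − 0.09·b)/0.45 + 0.07·b = 30.8 → b = 226.9753, a = 87.71605.

87.716 lb product A, 226.975 lb product B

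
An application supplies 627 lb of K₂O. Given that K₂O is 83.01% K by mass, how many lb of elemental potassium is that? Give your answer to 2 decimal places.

K = 627 × 0.8301 = 520.473 lb.

520.47 lb K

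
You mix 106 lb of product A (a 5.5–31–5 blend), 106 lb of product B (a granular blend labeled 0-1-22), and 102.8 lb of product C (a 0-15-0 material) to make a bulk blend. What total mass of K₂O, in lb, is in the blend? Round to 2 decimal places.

28.62 lb K₂O

K₂O mass = 5%×106 + 22%×106 + 0%×102.8 = 28.62 lb.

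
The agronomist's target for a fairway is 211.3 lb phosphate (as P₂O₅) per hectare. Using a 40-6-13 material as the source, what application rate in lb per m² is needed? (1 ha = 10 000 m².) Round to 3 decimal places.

Product per hectare = 211.3 / 6% = 3521.67 lb.
Convert to per m²: 3521.67 × 0.0001 = 0.352167 lb.

0.352 lb of product per sq m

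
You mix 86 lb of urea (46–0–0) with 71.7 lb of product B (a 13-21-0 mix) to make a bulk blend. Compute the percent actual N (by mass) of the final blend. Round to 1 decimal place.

Total mass = 86 + 71.7 = 157.7 lb.
N mass = 46%×86 + 13%×71.7 = 48.881 lb.
% N = 48.881 / 157.7 = 30.9962%.

31.0% N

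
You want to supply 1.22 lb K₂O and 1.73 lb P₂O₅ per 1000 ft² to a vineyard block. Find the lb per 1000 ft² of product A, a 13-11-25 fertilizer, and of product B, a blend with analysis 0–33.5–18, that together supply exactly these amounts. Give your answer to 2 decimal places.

1.52 lb product A, 4.66 lb product B

With a, b = lb per 1000 ft² of product A and product B:
K₂O: 0.25·a + 0.18·b = 1.22
P₂O₅: 0.11·a + 0.335·b = 1.73
Eliminate a: (row1) − 0.25/0.11·(row2) → -0.581364·b = -2.71182, so b = 4.66458.
Back-substitute: a = (1.22 − 0.18·4.66458) / 0.25 = 1.5215.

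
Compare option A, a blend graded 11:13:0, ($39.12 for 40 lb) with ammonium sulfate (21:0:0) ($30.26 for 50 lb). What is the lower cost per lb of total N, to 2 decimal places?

$2.88 per lb N (ammonium sulfate)

option A: N per bag = 40 × 11% = 4.4 lb; cost = 39.12 / 4.4 = $8.8909/lb N.
ammonium sulfate: N per bag = 50 × 21% = 10.5 lb; cost = 30.26 / 10.5 = $2.8819/lb N.
ammonium sulfate is cheaper.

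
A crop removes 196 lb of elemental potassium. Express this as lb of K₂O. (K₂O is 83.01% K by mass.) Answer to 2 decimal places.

K₂O = 196 / 0.8301 = 236.116 lb.

236.12 lb K₂O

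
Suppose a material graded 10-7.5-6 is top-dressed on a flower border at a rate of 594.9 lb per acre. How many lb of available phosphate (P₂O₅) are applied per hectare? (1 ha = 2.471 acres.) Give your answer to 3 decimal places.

P₂O₅ per acre = 594.9 × 7.5% = 44.6175 lb.
Convert to per hectare: 44.6175 × 2.471 = 110.2498 lb.

110.250 lb P₂O₅ per hectare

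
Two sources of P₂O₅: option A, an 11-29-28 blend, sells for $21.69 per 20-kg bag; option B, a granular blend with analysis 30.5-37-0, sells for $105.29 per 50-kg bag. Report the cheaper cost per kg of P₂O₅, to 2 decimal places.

option A: P₂O₅ per bag = 20 × 29% = 5.8 kg; cost = 21.69 / 5.8 = $3.7397/kg P₂O₅.
option B: P₂O₅ per bag = 50 × 37% = 18.5 kg; cost = 105.29 / 18.5 = $5.6914/kg P₂O₅.
option A is cheaper.

$3.74 per kg P₂O₅ (option A)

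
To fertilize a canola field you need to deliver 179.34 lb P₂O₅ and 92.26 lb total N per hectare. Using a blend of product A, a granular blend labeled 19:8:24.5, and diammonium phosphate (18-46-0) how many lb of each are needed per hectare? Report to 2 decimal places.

139.16 lb product A, 365.67 lb diammonium phosphate

Let a = lb of product A, b = lb of diammonium phosphate (per hectare).
P₂O₅: 0.08·a + 0.46·b = 179.34
N: 0.19·a + 0.18·b = 92.26
Solving simultaneously: a = 139.156, b = 365.668.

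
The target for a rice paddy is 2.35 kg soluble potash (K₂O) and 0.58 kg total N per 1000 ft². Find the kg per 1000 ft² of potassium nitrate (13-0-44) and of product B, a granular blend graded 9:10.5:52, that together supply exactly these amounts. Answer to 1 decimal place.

3.2 kg potassium nitrate, 1.8 kg product B

With a, b = kg per 1000 ft² of potassium nitrate and product B:
K₂O: 0.44·a + 0.52·b = 2.35
N: 0.13·a + 0.09·b = 0.58
Solving simultaneously: a = 3.21786, b = 1.79643.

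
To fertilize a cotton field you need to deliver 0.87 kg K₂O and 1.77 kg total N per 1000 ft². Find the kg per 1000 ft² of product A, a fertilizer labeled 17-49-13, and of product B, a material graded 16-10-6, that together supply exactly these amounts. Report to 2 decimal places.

3.11 kg product A, 7.75 kg product B

Let a = kg of product A, b = kg of product B (per 1000 ft²).
K₂O: 0.13·a + 0.06·b = 0.87
N: 0.17·a + 0.16·b = 1.77
Eliminate a: (row1) − 0.13/0.17·(row2) → -0.0623529·b = -0.483529, so b = 7.75472.
Back-substitute: a = (0.87 − 0.06·7.75472) / 0.13 = 3.11321.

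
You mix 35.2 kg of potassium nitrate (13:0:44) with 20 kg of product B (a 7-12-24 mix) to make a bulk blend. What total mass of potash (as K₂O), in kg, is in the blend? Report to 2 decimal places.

K₂O mass = 44%×35.2 + 24%×20 = 20.288 kg.

20.29 kg K₂O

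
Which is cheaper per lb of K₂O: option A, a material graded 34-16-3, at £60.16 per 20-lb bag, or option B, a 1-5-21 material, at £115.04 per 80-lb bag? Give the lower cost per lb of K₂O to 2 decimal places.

£6.85 per lb K₂O (option B)

option A: K₂O per bag = 20 × 3% = 0.6 lb; cost = 60.16 / 0.6 = £100.2667/lb K₂O.
option B: K₂O per bag = 80 × 21% = 16.8 lb; cost = 115.04 / 16.8 = £6.8476/lb K₂O.
option B is cheaper.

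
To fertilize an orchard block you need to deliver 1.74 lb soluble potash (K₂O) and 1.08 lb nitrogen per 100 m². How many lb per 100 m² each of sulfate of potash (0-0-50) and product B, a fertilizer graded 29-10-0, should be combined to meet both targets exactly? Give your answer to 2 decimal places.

Per-100 m² balance (a = sulfate of potash, b = product B):
K₂O: 0.5·a + 0·b = 1.74
N: 0·a + 0.29·b = 1.08
Solving simultaneously: a = 3.48, b = 3.72414.

3.48 lb sulfate of potash, 3.72 lb product B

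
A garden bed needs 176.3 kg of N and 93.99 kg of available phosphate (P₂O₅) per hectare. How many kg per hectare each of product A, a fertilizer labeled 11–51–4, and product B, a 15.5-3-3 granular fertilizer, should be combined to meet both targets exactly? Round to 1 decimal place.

122.5 kg product A, 1050.5 kg product B

Let a = kg of product A, b = kg of product B (per hectare).
N: 0.11·a + 0.155·b = 176.3
P₂O₅: 0.51·a + 0.03·b = 93.99
From row1: a = (176.3 − 0.155·b) / 0.11.
Into row2: 0.51·(176.3 − 0.155·b)/0.11 + 0.03·b = 93.99 → b = 1050.48, a = 122.501.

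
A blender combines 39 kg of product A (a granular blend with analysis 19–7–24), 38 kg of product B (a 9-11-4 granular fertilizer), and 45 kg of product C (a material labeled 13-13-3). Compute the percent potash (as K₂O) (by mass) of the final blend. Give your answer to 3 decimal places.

Total mass = 39 + 38 + 45 = 122 kg.
K₂O mass = 24%×39 + 4%×38 + 3%×45 = 12.23 kg.
% K₂O = 12.23 / 122 = 10.0246%.

10.025% K₂O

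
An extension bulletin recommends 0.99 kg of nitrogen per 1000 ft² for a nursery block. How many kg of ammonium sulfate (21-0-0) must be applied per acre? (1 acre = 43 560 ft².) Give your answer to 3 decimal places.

205.354 kg of product per acre

Product per 1000 ft² = 0.99 / 21% = 4.71429 kg.
Convert to per acre: 4.71429 × 43.56 = 205.3543 kg.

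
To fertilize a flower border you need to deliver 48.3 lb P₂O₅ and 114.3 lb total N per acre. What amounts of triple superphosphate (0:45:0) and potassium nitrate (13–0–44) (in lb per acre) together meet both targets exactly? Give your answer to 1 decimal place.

107.3 lb triple superphosphate, 879.2 lb potassium nitrate

Per-acre balance (a = triple superphosphate, b = potassium nitrate):
P₂O₅: 0.45·a + 0·b = 48.3
N: 0·a + 0.13·b = 114.3
Solving simultaneously: a = 107.333, b = 879.231.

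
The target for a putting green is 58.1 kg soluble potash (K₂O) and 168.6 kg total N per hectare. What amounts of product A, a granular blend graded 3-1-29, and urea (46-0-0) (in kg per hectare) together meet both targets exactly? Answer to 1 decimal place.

200.3 kg product A, 353.5 kg urea

Per-hectare balance (a = product A, b = urea):
K₂O: 0.29·a + 0·b = 58.1
N: 0.03·a + 0.46·b = 168.6
From row1: a = (58.1 − 0·b) / 0.29.
Into row2: 0.03·(58.1 − 0·b)/0.29 + 0.46·b = 168.6 → b = 353.456, a = 200.345.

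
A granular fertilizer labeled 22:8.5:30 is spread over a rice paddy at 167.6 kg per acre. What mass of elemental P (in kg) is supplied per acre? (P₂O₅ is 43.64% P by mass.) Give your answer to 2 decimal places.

P₂O₅ per acre = 167.6 × 8.5% = 14.246 kg.
Elemental P = 14.246 × 0.4364 = 6.21695 kg per acre.

6.22 kg P per acre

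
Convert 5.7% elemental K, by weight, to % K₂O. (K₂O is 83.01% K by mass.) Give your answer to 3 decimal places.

6.867% K₂O

%K₂O = 5.7 / 0.8301 = 6.86664%.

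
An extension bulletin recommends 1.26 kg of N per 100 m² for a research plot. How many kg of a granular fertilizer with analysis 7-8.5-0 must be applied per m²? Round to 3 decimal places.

Product per 100 m² = 1.26 / 7% = 18 kg.
Convert to per m²: 18 × 0.01 = 0.18 kg.

0.180 kg of product per sq m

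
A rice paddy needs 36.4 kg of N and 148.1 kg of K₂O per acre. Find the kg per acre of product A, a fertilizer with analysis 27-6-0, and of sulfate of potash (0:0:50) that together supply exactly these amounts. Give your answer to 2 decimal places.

Let a = kg of product A, b = kg of sulfate of potash (per acre).
N: 0.27·a + 0·b = 36.4
K₂O: 0·a + 0.5·b = 148.1
Solving simultaneously: a = 134.8148, b = 296.2.

134.81 kg product A, 296.20 kg sulfate of potash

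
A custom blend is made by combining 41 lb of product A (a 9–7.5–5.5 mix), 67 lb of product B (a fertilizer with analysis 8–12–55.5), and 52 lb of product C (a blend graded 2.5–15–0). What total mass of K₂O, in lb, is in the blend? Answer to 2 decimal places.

K₂O mass = 5.5%×41 + 55.5%×67 + 0%×52 = 39.44 lb.

39.44 lb K₂O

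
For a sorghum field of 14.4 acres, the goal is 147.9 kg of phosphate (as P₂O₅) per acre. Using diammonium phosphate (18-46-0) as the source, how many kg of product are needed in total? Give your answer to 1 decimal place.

4629.9 kg

Product per acre = 147.9 / 46% = 321.522 kg.
Total product = 321.522 × 14.4 = 4629.91 kg.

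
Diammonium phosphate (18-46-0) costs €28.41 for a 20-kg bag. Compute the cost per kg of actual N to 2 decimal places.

N in bag = 20 × 18% = 3.6 kg.
Cost per kg N = €28.41 / 3.6 = €7.8917.

€7.89 per kg N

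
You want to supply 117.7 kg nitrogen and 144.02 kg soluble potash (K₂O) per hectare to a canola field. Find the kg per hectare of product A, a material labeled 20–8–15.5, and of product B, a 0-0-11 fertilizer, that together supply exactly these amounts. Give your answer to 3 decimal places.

588.500 kg product A, 480.023 kg product B

With a, b = kg per hectare of product A and product B:
N: 0.2·a + 0·b = 117.7
K₂O: 0.155·a + 0.11·b = 144.02
From row1: a = (117.7 − 0·b) / 0.2.
Into row2: 0.155·(117.7 − 0·b)/0.2 + 0.11·b = 144.02 → b = 480.0227, a = 588.5.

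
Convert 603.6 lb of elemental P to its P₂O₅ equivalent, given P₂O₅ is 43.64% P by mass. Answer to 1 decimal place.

P₂O₅ = 603.6 / 0.4364 = 1383.13 lb.

1383.1 lb P₂O₅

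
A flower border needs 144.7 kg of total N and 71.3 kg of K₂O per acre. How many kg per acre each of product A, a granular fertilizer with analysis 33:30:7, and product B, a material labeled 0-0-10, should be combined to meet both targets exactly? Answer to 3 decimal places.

With a, b = kg per acre of product A and product B:
N: 0.33·a + 0·b = 144.7
K₂O: 0.07·a + 0.1·b = 71.3
Solving simultaneously: a = 438.4848, b = 406.0606.

438.485 kg product A, 406.061 kg product B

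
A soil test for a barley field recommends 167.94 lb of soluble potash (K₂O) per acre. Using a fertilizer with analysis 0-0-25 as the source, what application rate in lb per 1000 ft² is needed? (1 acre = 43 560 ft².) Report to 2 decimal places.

Product per acre = 167.94 / 25% = 671.76 lb.
Convert to per 1000 ft²: 671.76 × 0.0229568 = 15.4215 lb.

15.42 lb of product per thousand sq ft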